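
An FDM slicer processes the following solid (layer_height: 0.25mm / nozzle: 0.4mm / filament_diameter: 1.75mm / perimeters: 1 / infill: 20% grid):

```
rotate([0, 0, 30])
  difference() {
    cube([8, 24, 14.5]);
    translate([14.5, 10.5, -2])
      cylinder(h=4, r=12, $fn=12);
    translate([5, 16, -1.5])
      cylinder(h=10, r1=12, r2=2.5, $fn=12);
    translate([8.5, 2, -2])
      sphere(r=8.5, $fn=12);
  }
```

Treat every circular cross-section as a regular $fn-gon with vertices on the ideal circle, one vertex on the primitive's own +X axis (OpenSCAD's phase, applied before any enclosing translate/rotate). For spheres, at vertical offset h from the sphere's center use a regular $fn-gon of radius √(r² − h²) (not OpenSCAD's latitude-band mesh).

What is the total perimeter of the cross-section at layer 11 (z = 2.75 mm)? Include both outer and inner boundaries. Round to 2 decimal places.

At z = 2.75 mm: the cube is present — its section is the full 8×24 rectangle (perimeter 64.00 mm); the cylinder at (14.5, 10.5) does not reach this height (z outside [-2, 2]); the cone at (5, 16): at t=0.425 of its height the radius interpolates to r₁+(r₂−r₁)t = 7.963, giving a regular 12-gon of that circumradius (perimeter = 2·12·7.963·sin(180°/12) = 49.46 mm); the sphere at (8.5, 2): section is a regular 12-gon, circumradius = √(r²−h²) = √(8.5²−4.75²) = 7.049 (perimeter = 2·12·7.049·sin(180°/12) = 43.79 mm); After the difference (first − rest): starting from the 8×24 cube, the cone at (5, 16) partially overlaps it — only the 117.53 mm² overlap (of its 190.20 mm²) is removed, clipping the outline; the r=8.5 sphere at (8.5, 2) partially overlaps it — only the 46.11 mm² overlap (of its 149.06 mm²) is removed, clipping the outline — boundary = 46.53 mm; (rotated 30° about Z; rotation is an isometry so areas/perimeters/island counts are preserved). Overall, the cross-section has 2 separate islands. Total boundary length (outer) = 46.53 mm.

46.53 mm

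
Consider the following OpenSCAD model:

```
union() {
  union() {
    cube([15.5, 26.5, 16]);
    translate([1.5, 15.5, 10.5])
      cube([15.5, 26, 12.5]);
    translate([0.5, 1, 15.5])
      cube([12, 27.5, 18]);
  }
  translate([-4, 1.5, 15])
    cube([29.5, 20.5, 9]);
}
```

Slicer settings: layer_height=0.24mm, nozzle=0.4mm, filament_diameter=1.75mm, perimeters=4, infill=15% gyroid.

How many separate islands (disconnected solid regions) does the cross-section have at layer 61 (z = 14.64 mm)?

At z = 14.64 mm: the 15.5×26.5 cube contributes its full rectangle; the 15.5×26 cube at (1.5, 15.5) contributes its full rectangle; the cube at (0.5, 1) is not intersected at this z (z outside [15.5, 33.5]); Merging all regions: the regions partially overlap (shared area 154.00 mm²), so overlapping operands fuse into one piece — 1 connected region; the cube at (-4, 1.5) is not intersected at this z (z outside [15, 24]); Merging all regions: only that combined region is present, so the union is just that shape — 1 connected region. Overall, the cross-section is a single solid region. Island count = 1.

1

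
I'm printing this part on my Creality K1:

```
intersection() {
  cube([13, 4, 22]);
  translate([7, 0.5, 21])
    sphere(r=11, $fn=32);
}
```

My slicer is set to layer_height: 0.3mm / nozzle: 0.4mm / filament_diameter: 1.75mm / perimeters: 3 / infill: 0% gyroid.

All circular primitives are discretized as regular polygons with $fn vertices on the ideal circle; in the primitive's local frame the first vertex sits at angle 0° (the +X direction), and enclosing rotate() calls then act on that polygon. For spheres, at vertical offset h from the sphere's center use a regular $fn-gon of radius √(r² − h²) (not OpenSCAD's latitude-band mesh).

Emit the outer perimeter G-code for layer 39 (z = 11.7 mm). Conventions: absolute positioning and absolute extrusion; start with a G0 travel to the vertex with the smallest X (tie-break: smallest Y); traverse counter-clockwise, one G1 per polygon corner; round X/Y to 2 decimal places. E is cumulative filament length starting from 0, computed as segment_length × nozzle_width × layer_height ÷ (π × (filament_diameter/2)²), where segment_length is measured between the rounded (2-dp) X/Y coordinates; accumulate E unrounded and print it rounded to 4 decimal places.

G0 X1.13 Y0.50 Z11.70
G1 X1.17 Y0.00 E0.0250
G1 X12.83 Y0.00 E0.6067
G1 X12.87 Y0.50 E0.6318
G1 X12.76 Y1.65 E0.6894
G1 X12.43 Y2.75 E0.7467
G1 X11.88 Y3.76 E0.8041
G1 X11.69 Y4.00 E0.8193
G1 X2.31 Y4.00 E1.2873
G1 X2.12 Y3.76 E1.3026
G1 X1.57 Y2.75 E1.3600
G1 X1.24 Y1.65 E1.4173
G1 X1.13 Y0.50 E1.4749

At z = 11.7 mm: the cube is present — its section is the full 13×4 rectangle; the r=11 sphere at (7, 0.5) slices to a regular 32-gon of circumradius 5.875 (√(r²−h²) with h=9.3 from center); Keeping only the common overlap: the r=11 sphere at (7, 0.5) partially overlaps the 13×4 cube; clipping to the common part keeps 44.25 mm² — 1 connected region. The outline is a single polygon with 12 vertices. Extrusion per mm of travel: 0.4 × 0.3 / (π × 0.875²) = 0.049890. Accumulating E over each segment gives final E = 1.4749.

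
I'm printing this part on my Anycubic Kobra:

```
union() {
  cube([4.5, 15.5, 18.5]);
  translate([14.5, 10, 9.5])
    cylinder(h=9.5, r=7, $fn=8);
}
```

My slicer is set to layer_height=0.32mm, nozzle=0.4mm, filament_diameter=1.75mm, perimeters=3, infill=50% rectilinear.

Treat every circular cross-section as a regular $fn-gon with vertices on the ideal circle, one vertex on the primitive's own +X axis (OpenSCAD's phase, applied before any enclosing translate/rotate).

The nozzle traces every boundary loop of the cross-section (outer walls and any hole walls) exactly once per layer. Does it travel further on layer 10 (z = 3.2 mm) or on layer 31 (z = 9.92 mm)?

Layer 10 (z = 3.2): the 4.5×15.5 cube contributes its full rectangle (perimeter 40.00 mm); the cylinder at (14.5, 10) is not intersected at this z (z outside [9.5, 19]); Combining (union): only the 4.5×15.5 cube is present, so the union is just that shape — boundary = 40.00 mm. So its perimeter = 40.00 mm. Layer 31 (z = 9.92): the cube (footprint 4.5×15.5) is included at this height (perimeter 40.00 mm); the r=7 cylinder at (14.5, 10) contributes a regular 8-gon of circumradius 7 (perimeter = 2·8·7.000·sin(180°/8) = 42.86 mm); Taking the union: the 2 present regions are separate (no shared area or edge), so areas and boundary lengths simply add and each stays a separate island — boundary = 82.86 mm. So its perimeter = 82.86 mm. Layer 31 is larger (82.86 vs 40.00 mm).

layer 31 (z = 9.92 mm)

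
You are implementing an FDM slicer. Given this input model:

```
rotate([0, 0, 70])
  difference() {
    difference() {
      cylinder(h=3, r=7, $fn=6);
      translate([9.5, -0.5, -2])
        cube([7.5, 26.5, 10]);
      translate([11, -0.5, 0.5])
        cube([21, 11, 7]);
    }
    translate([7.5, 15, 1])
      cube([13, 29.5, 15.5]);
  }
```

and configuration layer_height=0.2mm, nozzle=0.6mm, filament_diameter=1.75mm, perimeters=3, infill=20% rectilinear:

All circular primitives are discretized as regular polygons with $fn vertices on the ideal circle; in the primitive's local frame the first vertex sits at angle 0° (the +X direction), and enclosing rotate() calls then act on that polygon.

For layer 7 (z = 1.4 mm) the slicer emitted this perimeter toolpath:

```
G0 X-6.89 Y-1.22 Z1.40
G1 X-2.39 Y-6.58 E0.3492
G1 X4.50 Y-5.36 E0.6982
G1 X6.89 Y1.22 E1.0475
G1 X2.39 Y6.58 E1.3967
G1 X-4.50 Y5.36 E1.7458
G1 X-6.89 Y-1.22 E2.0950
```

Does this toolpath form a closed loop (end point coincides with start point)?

yes

Start point (G0): (-6.89, -1.22). End point (last G1): the path returns to the start — closed.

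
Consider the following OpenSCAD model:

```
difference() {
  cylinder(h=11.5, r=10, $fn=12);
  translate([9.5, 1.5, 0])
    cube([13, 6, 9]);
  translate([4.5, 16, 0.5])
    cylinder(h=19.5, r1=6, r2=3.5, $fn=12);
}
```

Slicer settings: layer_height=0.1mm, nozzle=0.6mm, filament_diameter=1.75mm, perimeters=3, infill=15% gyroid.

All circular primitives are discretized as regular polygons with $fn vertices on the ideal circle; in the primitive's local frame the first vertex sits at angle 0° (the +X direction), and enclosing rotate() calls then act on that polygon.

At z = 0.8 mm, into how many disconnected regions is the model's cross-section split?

1

At z = 0.8 mm: the r=10 cylinder gives a regular 12-gon of circumradius 10 (constant along its height); the 13×6 cube at (9.5, 1.5) contributes its full rectangle; the cone at (4.5, 16) (r1=6→r2=3.5) has section circumradius 5.962 here — a regular 12-gon; After the difference (first − rest): starting from the r=10 cylinder, the 13×6 cube at (9.5, 1.5) partially overlaps it — only the 0.02 mm² overlap (of its 78.00 mm²) is removed, clipping the outline; the cone at (4.5, 16) misses the remaining region (no effect) — 1 connected region. The result has 1 disconnected region.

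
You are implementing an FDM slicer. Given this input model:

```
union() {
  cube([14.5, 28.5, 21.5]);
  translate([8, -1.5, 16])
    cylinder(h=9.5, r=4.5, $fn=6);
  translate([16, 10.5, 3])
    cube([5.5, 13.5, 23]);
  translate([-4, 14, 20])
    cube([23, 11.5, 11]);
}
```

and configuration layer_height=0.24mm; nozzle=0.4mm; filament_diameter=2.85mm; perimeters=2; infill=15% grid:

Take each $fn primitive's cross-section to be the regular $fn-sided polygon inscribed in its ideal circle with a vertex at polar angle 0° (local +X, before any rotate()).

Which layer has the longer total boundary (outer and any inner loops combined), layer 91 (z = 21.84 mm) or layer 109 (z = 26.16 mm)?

Layer 91 (z = 21.84): the cube does not reach this height (z outside [0, 21.5]); the r=4.5 cylinder at (8, -1.5) gives a regular 6-gon of circumradius 4.5 (constant along its height) (perimeter = 2·6·4.500·sin(180°/6) = 27.00 mm); the cube at (16, 10.5) is present — its section is the full 5.5×13.5 rectangle (perimeter 38.00 mm); the 23×11.5 cube at (-4, 14) contributes its full rectangle (perimeter 69.00 mm); Taking the union: the regions partially overlap (shared area 30.00 mm²), so the edge portions inside another operand are dropped and the merged outline is re-measured after clipping — boundary = 108.00 mm. So its perimeter = 108.00 mm. Layer 109 (z = 26.16): the cube is not intersected at this z (z outside [0, 21.5]); the cylinder at (8, -1.5) is absent (z outside [16, 25.5]); the cube at (16, 10.5) does not reach this height (z outside [3, 26]); the cube at (-4, 14) is present — its section is the full 23×11.5 rectangle (perimeter 69.00 mm); Merging all regions: only the 23×11.5 cube at (-4, 14) is present, so the union is just that shape — boundary = 69.00 mm. So its perimeter = 69.00 mm. Layer 91 is larger (108.00 vs 69.00 mm).

layer 91 (z = 21.84 mm)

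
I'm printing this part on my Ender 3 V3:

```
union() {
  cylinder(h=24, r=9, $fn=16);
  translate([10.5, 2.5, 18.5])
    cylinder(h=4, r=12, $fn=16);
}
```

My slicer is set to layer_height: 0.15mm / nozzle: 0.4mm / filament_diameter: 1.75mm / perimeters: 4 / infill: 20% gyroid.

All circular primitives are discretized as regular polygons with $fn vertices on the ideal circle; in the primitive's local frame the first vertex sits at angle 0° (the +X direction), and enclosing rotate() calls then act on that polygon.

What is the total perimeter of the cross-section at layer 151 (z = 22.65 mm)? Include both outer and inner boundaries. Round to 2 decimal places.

56.19 mm

At z = 22.65 mm: the r=9 cylinder gives a regular 16-gon of circumradius 9 (constant along its height) (perimeter = 2·16·9.000·sin(180°/16) = 56.19 mm); the cylinder at (10.5, 2.5) does not reach this height (z outside [18.5, 22.5]); Taking the union: only the r=9 cylinder is present, so the union is just that shape — boundary = 56.19 mm. Overall, the cross-section is a single solid region. Total boundary length (outer) = 56.19 mm.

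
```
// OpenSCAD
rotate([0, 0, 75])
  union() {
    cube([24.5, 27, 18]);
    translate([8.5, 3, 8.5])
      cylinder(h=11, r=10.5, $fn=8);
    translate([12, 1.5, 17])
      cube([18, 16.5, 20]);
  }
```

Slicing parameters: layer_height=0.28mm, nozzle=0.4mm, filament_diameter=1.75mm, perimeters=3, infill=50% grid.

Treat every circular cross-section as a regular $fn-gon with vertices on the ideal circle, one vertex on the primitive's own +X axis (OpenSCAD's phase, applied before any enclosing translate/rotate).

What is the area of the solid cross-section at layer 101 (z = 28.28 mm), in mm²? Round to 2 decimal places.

At z = 28.28 mm: the cube is not intersected at this z (z outside [0, 18]); the cylinder at (8.5, 3) does not reach this height (z outside [8.5, 19.5]); the 18×16.5 cube at (12, 1.5) contributes its full rectangle (area 297.00 mm²); Taking the union: only the 18×16.5 cube at (12, 1.5) is present, so the union is just that shape — area = 297.00 mm²; (whole slice rotated 75° about Z — lengths, areas and connectivity unchanged). Overall, the cross-section is a single solid region. Net area = 297.00 mm².

297.00 mm²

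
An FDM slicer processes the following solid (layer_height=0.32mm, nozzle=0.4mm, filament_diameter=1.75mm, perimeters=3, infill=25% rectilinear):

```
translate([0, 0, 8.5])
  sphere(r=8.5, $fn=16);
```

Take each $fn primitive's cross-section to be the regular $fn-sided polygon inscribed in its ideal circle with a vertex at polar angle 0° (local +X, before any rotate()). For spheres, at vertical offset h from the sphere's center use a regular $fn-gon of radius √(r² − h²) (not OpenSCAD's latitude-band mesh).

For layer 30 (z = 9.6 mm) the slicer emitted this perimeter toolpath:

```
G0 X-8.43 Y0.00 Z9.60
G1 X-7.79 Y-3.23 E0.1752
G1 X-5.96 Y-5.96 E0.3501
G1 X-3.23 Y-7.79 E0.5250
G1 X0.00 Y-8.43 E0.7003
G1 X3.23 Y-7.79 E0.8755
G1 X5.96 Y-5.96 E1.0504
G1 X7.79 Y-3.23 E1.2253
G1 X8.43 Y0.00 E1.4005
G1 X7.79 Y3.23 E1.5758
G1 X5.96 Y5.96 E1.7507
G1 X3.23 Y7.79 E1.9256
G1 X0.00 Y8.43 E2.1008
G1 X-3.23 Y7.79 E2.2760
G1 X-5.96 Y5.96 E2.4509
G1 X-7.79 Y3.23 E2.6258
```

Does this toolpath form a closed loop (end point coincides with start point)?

no

Start point (G0): (-8.43, 0.00). End point (last G1): the path does not return to the start — open.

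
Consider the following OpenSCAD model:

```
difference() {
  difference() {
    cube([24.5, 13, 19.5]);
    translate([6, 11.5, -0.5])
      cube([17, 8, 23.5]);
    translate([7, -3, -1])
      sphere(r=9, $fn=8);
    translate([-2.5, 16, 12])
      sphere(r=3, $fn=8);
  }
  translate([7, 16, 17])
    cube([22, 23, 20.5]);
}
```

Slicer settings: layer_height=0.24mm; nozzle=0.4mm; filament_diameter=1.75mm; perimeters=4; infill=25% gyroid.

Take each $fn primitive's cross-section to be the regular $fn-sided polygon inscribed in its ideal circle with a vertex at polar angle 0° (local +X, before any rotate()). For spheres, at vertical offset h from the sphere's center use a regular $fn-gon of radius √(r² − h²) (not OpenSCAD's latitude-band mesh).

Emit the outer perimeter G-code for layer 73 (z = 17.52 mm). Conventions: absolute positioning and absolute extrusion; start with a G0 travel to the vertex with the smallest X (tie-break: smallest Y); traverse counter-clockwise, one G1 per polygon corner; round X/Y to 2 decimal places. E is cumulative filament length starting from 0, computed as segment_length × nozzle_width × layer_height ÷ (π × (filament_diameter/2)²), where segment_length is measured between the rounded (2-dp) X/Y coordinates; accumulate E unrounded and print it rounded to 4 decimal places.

At z = 17.52 mm: the 24.5×13 cube contributes its full rectangle; the 17×8 cube at (6, 11.5) contributes its full rectangle; the sphere at (7, -3) is absent (|z−center|=18.520 > r=9); the sphere at (-2.5, 16) does not reach this height (|z−center|=5.520 > r=3); Taking the first minus the rest: starting from the 24.5×13 cube, the 17×8 cube at (6, 11.5) partially overlaps it — only the 25.50 mm² overlap (of its 136.00 mm²) is removed, clipping the outline — 1 connected region; the cube at (7, 16) (footprint 22×23) is included at this height; After the difference (first − rest): starting from the result so far, the 22×23 cube at (7, 16) misses the remaining region (no effect) — 1 connected region. The outline is a single polygon with 8 vertices. Extrusion per mm of travel: 0.4 × 0.24 / (π × 0.875²) = 0.039912. Accumulating E over each segment gives final E = 3.1131.

G0 X0.00 Y0.00 Z17.52
G1 X24.50 Y0.00 E0.9778
G1 X24.50 Y13.00 E1.4967
G1 X23.00 Y13.00 E1.5566
G1 X23.00 Y11.50 E1.6164
G1 X6.00 Y11.50 E2.2949
G1 X6.00 Y13.00 E2.3548
G1 X0.00 Y13.00 E2.5943
G1 X0.00 Y0.00 E3.1131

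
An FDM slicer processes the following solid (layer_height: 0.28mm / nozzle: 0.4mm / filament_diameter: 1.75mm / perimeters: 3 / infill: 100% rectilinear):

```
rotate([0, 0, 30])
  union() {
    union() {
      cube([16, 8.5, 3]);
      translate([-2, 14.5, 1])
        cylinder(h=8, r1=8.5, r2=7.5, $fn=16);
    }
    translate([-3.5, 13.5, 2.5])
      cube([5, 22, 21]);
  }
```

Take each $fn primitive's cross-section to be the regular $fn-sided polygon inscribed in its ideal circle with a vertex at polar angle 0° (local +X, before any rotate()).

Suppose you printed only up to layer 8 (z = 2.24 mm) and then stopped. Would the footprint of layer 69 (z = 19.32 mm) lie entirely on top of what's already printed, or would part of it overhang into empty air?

part overhangs

Compare the two slices. At z = 2.24: the cube (footprint 16×8.5) is included at this height (area 136.00 mm²); the cone at (-2, 14.5) contributes a regular 16-gon of circumradius 8.345 (interpolated between r1=8.5 and r2=7.5 at t=0.155) (area = (16/2)·8.345²·sin(360°/16) = 213.20 mm²); Merging all regions: the regions partially overlap — summed areas 349.20 mm² minus the doubly-counted overlap 4.37 mm² gives 344.83 mm² — area = 344.83 mm²; the cube at (-3.5, 13.5) does not reach this height (z outside [2.5, 23.5]); Taking the union: only that combined region is present, so the union is just that shape — area = 344.83 mm²; (whole slice rotated 30° about Z — lengths, areas and connectivity unchanged). At z = 19.32: the cube is not intersected at this z (z outside [0, 3]); the cone at (-2, 14.5) is absent (z outside [1, 9]); Merging all regions: nothing is present at this height; the cube at (-3.5, 13.5) is present — its section is the full 5×22 rectangle (area 110.00 mm²); Combining (union): only the 5×22 cube at (-3.5, 13.5) is present, so the union is just that shape — area = 110.00 mm²; (rotated 30° about Z; rotation is an isometry so areas/perimeters/island counts are preserved). Checking containment: at z = 19.32 the cross-section extends beyond the z = 2.24 cross-section by about 64.74 mm².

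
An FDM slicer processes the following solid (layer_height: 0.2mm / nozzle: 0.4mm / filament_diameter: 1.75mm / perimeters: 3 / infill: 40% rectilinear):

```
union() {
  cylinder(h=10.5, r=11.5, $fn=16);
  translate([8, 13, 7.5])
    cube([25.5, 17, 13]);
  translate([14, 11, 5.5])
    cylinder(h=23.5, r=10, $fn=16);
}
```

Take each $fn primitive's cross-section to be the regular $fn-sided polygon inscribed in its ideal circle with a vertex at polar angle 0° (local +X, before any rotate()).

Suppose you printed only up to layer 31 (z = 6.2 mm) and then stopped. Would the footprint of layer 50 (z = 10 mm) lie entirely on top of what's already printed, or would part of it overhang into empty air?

part overhangs

Compare the two slices. At z = 6.2: the r=11.5 cylinder gives a regular 16-gon of circumradius 11.5 (constant along its height) (area = (16/2)·11.500²·sin(360°/16) = 404.88 mm²); the cube at (8, 13) is not intersected at this z (z outside [7.5, 20.5]); the cylinder at (14, 11): section is a regular 16-gon, circumradius r=10 (area = (16/2)·10.000²·sin(360°/16) = 306.15 mm²); Taking the union: the regions partially overlap — summed areas 711.03 mm² minus the doubly-counted overlap 26.71 mm² gives 684.32 mm² — area = 684.32 mm². At z = 10: the r=11.5 cylinder gives a regular 16-gon of circumradius 11.5 (constant along its height) (area = (16/2)·11.500²·sin(360°/16) = 404.88 mm²); the 25.5×17 cube at (8, 13) contributes its full rectangle (area 433.50 mm²); the r=10 cylinder at (14, 11) contributes a regular 16-gon of circumradius 10 (area = (16/2)·10.000²·sin(360°/16) = 306.15 mm²); Merging all regions: the regions partially overlap — summed areas 1144.53 mm² minus the doubly-counted overlap 126.96 mm² gives 1017.57 mm² — area = 1017.57 mm². Checking containment: at z = 10 the cross-section extends beyond the z = 6.2 cross-section by about 333.25 mm².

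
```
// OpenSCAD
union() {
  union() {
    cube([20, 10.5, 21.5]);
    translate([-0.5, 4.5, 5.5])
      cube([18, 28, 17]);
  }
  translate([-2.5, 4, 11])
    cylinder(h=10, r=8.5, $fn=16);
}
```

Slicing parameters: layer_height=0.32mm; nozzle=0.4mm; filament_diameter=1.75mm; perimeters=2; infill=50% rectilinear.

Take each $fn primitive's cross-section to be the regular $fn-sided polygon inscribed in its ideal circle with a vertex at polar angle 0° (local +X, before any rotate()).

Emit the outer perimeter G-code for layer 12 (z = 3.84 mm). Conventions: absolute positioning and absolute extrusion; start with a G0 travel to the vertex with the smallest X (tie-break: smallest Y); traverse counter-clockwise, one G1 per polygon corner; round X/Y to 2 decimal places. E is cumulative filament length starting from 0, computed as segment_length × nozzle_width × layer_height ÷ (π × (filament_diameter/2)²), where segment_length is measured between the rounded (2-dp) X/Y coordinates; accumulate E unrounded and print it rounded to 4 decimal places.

G0 X0.00 Y0.00 Z3.84
G1 X20.00 Y0.00 E1.0643
G1 X20.00 Y10.50 E1.6231
G1 X0.00 Y10.50 E2.6874
G1 X0.00 Y0.00 E3.2462

At z = 3.84 mm: the cube is present — its section is the full 20×10.5 rectangle; the cube at (-0.5, 4.5) is absent (z outside [5.5, 22.5]); Taking the union: only the 20×10.5 cube is present, so the union is just that shape — 1 connected region; the cylinder at (-2.5, 4) does not reach this height (z outside [11, 21]); Combining (union): only the result so far is present, so the union is just that shape — 1 connected region. The outline is a single polygon with 4 vertices. Extrusion per mm of travel: 0.4 × 0.32 / (π × 0.875²) = 0.053216. Accumulating E over each segment gives final E = 3.2462.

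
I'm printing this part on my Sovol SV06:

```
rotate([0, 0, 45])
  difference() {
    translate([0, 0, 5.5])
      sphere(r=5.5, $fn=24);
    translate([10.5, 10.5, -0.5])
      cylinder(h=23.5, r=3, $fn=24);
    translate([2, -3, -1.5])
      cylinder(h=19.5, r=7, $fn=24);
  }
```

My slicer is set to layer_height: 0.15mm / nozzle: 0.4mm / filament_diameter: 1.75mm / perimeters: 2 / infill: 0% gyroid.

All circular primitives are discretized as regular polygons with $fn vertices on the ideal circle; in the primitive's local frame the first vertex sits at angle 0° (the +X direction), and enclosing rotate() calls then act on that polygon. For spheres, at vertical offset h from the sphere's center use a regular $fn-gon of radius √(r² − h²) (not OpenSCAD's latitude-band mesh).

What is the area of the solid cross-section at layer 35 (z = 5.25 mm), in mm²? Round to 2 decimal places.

19.02 mm²

At z = 5.25 mm: the r=5.5 sphere contributes a regular 24-gon of circumradius √(5.5²−0.25²) = 5.494 (area = (24/2)·5.494²·sin(360°/24) = 93.76 mm²); the r=3 cylinder at (10.5, 10.5) gives a regular 24-gon of circumradius 3 (constant along its height) (area = (24/2)·3.000²·sin(360°/24) = 27.95 mm²); the cylinder at (2, -3): section is a regular 24-gon, circumradius r=7 (area = (24/2)·7.000²·sin(360°/24) = 152.19 mm²); Taking the first minus the rest: starting from the r=5.5 sphere (93.76 mm²), the r=3 cylinder at (10.5, 10.5) misses the remaining region (no effect); the r=7 cylinder at (2, -3) partially overlaps it — only the 74.74 mm² overlap (of its 152.19 mm²) is removed, clipping the outline — area = 19.02 mm²; (rotated 45° about Z; rotation is an isometry so areas/perimeters/island counts are preserved). Overall, the cross-section is a single solid region. Net area = 19.02 mm².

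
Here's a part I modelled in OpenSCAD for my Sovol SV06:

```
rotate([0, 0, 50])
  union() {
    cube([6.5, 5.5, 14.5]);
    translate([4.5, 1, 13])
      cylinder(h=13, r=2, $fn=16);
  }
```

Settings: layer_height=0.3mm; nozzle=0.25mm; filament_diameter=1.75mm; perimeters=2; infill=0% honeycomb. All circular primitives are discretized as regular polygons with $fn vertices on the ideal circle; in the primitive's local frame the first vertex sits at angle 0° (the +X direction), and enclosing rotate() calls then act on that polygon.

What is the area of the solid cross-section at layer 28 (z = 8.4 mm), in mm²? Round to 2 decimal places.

35.75 mm²

At z = 8.4 mm: the cube is present — its section is the full 6.5×5.5 rectangle (area 35.75 mm²); the cylinder at (4.5, 1) does not reach this height (z outside [13, 26]); Combining (union): only the 6.5×5.5 cube is present, so the union is just that shape — area = 35.75 mm²; (whole slice rotated 50° about Z — lengths, areas and connectivity unchanged). Overall, the cross-section is a single solid region. Net area = 35.75 mm².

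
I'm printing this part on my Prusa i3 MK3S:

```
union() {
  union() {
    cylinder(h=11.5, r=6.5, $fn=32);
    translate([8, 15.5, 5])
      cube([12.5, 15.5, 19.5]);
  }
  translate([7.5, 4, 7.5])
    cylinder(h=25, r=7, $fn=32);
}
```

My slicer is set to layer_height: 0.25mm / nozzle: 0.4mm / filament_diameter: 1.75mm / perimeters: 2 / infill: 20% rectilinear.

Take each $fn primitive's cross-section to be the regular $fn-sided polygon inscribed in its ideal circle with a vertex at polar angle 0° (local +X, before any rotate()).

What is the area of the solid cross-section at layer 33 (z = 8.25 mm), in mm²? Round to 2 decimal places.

442.64 mm²

At z = 8.25 mm: the r=6.5 cylinder gives a regular 32-gon of circumradius 6.5 (constant along its height) (area = (32/2)·6.500²·sin(360°/32) = 131.88 mm²); the cube at (8, 15.5) is present — its section is the full 12.5×15.5 rectangle (area 193.75 mm²); Merging all regions: the 2 present regions are separate (no shared area or edge), so areas and boundary lengths simply add and each stays a separate island — area = 325.63 mm²; the r=7 cylinder at (7.5, 4) contributes a regular 32-gon of circumradius 7 (area = (32/2)·7.000²·sin(360°/32) = 152.95 mm²); Merging all regions: the regions partially overlap — summed areas 478.58 mm² minus the doubly-counted overlap 35.94 mm² gives 442.64 mm² — area = 442.64 mm². Overall, the cross-section has 2 separate islands. Net area = 442.64 mm².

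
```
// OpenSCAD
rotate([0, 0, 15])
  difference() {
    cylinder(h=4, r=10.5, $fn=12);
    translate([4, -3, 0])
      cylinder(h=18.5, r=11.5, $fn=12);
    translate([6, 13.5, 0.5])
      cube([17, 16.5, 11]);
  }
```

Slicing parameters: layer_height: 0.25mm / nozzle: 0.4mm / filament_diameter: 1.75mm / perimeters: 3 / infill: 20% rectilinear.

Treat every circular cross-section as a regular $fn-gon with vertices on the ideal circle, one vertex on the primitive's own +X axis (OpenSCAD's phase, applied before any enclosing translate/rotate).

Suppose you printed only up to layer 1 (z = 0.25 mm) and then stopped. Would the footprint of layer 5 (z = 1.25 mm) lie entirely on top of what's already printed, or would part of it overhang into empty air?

Compare the two slices. At z = 0.25: the cylinder: section is a regular 12-gon, circumradius r=10.5 (area = (12/2)·10.500²·sin(360°/12) = 330.75 mm²); the cylinder at (4, -3): section is a regular 12-gon, circumradius r=11.5 (area = (12/2)·11.500²·sin(360°/12) = 396.75 mm²); the cube at (6, 13.5) does not reach this height (z outside [0.5, 11.5]); Subtracting the remaining from the first: starting from the r=10.5 cylinder (330.75 mm²), the r=11.5 cylinder at (4, -3) partially overlaps it — only the 255.12 mm² overlap (of its 396.75 mm²) is removed, clipping the outline — area = 75.63 mm²; (rotated 15° about Z; rotation is an isometry so areas/perimeters/island counts are preserved). At z = 1.25: the r=10.5 cylinder gives a regular 12-gon of circumradius 10.5 (constant along its height) (area = (12/2)·10.500²·sin(360°/12) = 330.75 mm²); the r=11.5 cylinder at (4, -3) contributes a regular 12-gon of circumradius 11.5 (area = (12/2)·11.500²·sin(360°/12) = 396.75 mm²); the 17×16.5 cube at (6, 13.5) contributes its full rectangle (area 280.50 mm²); Taking the first minus the rest: starting from the r=10.5 cylinder (330.75 mm²), the r=11.5 cylinder at (4, -3) partially overlaps it — only the 255.12 mm² overlap (of its 396.75 mm²) is removed, clipping the outline; the 17×16.5 cube at (6, 13.5) misses the remaining region (no effect) — area = 75.63 mm²; (rotated 15° about Z; rotation is an isometry so areas/perimeters/island counts are preserved). Checking containment: the cross-section at z = 1.25 is a subset of the cross-section at z = 0.25.

entirely on top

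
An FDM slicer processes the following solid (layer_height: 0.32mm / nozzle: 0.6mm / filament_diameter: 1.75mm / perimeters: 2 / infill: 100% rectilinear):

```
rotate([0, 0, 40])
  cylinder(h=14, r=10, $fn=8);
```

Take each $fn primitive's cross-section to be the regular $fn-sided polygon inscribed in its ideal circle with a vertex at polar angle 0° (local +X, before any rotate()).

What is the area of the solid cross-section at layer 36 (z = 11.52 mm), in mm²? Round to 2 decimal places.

282.84 mm²

At z = 11.52 mm: the r=10 cylinder contributes a regular 8-gon of circumradius 10 (area = (8/2)·10.000²·sin(360°/8) = 282.84 mm²); (whole slice rotated 40° about Z — lengths, areas and connectivity unchanged). Overall, the cross-section is a single solid region. Net area = 282.84 mm².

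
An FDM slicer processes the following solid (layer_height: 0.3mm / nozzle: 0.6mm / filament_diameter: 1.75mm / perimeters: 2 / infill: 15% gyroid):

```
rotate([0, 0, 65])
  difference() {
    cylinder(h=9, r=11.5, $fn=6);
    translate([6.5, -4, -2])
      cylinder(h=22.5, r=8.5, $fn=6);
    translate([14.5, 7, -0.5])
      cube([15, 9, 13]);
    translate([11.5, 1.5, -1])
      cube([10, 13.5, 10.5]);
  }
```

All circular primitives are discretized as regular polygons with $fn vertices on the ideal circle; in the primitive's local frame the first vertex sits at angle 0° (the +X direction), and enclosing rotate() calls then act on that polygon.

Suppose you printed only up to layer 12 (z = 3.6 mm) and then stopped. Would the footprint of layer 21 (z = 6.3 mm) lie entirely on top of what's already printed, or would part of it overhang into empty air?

Compare the two slices. At z = 3.6: the r=11.5 cylinder gives a regular 6-gon of circumradius 11.5 (constant along its height) (area = (6/2)·11.500²·sin(360°/6) = 343.60 mm²); the r=8.5 cylinder at (6.5, -4) contributes a regular 6-gon of circumradius 8.5 (area = (6/2)·8.500²·sin(360°/6) = 187.71 mm²); the cube at (14.5, 7) (footprint 15×9) is included at this height (area 135.00 mm²); the cube at (11.5, 1.5) (footprint 10×13.5) is included at this height (area 135.00 mm²); Subtracting the remaining from the first: starting from the r=11.5 cylinder (343.60 mm²), the r=8.5 cylinder at (6.5, -4) partially overlaps it — only the 122.04 mm² overlap (of its 187.71 mm²) is removed, clipping the outline; the 15×9 cube at (14.5, 7) misses the remaining region (no effect); the 10×13.5 cube at (11.5, 1.5) misses the remaining region (no effect) — area = 221.56 mm²; (rotated 65° about Z; rotation is an isometry so areas/perimeters/island counts are preserved). At z = 6.3: the cylinder: section is a regular 6-gon, circumradius r=11.5 (area = (6/2)·11.500²·sin(360°/6) = 343.60 mm²); the r=8.5 cylinder at (6.5, -4) contributes a regular 6-gon of circumradius 8.5 (area = (6/2)·8.500²·sin(360°/6) = 187.71 mm²); the 15×9 cube at (14.5, 7) contributes its full rectangle (area 135.00 mm²); the 10×13.5 cube at (11.5, 1.5) contributes its full rectangle (area 135.00 mm²); After the difference (first − rest): starting from the r=11.5 cylinder (343.60 mm²), the r=8.5 cylinder at (6.5, -4) partially overlaps it — only the 122.04 mm² overlap (of its 187.71 mm²) is removed, clipping the outline; the 15×9 cube at (14.5, 7) misses the remaining region (no effect); the 10×13.5 cube at (11.5, 1.5) misses the remaining region (no effect) — area = 221.56 mm²; (rotated 65° about Z; rotation is an isometry so areas/perimeters/island counts are preserved). Checking containment: the cross-section at z = 6.3 is a subset of the cross-section at z = 3.6.

entirely on top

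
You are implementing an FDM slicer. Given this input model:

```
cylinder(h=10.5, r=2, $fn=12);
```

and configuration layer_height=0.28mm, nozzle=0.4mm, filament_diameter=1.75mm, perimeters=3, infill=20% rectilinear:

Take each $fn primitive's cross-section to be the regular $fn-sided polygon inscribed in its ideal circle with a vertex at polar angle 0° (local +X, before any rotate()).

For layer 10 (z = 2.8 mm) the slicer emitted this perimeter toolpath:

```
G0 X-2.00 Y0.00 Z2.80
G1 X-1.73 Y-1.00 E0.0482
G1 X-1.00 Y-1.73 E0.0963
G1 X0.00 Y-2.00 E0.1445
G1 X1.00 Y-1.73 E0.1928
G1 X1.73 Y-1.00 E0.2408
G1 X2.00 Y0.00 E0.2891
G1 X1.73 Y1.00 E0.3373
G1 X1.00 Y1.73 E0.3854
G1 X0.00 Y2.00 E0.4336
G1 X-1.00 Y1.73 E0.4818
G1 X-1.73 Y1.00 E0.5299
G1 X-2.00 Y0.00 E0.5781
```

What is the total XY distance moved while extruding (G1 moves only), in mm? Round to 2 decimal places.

12.42 mm

Sum the Euclidean lengths of each G1 segment: total = 12.42 mm.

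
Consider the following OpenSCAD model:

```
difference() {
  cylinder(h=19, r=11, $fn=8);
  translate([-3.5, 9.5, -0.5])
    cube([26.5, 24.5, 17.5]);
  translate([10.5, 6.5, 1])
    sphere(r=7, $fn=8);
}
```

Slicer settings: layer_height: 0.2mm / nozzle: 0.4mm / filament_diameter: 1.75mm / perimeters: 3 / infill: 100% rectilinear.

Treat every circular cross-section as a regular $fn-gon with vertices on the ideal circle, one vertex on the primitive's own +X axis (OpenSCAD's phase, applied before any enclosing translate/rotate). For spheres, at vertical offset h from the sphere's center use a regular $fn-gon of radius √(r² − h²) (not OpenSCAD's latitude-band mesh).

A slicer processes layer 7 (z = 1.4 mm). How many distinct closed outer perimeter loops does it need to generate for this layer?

At z = 1.4 mm: the r=11 cylinder contributes a regular 8-gon of circumradius 11; the 26.5×24.5 cube at (-3.5, 9.5) contributes its full rectangle; the r=7 sphere at (10.5, 6.5) contributes a regular 8-gon of circumradius √(7²−0.4²) = 6.989; Taking the first minus the rest: starting from the r=11 cylinder, the 26.5×24.5 cube at (-3.5, 9.5) partially overlaps it — only the 5.43 mm² overlap (of its 649.25 mm²) is removed, clipping the outline; the r=7 sphere at (10.5, 6.5) partially overlaps it — only the 37.13 mm² overlap (of its 138.14 mm²) is removed, clipping the outline — 1 connected region. The result has 1 disconnected region.

1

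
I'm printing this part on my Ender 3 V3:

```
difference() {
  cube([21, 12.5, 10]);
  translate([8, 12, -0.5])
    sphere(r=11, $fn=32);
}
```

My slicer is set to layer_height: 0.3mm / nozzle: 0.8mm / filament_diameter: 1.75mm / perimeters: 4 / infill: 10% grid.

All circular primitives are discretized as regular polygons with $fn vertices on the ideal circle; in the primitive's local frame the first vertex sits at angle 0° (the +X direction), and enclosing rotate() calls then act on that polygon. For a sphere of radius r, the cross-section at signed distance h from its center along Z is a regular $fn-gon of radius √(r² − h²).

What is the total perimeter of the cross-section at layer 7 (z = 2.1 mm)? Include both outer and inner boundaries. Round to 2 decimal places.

At z = 2.1 mm: the 21×12.5 cube contributes its full rectangle (perimeter 67.00 mm); the sphere at (8, 12): section is a regular 32-gon, circumradius = √(r²−h²) = √(11²−2.6²) = 10.688 (perimeter = 2·32·10.688·sin(180°/32) = 67.05 mm); Taking the first minus the rest: starting from the 21×12.5 cube, the r=11 sphere at (8, 12) partially overlaps it — only the 174.84 mm² overlap (of its 356.59 mm²) is removed, clipping the outline — boundary = 67.18 mm. Overall, the cross-section is a single solid region. Total boundary length (outer) = 67.18 mm.

67.18 mm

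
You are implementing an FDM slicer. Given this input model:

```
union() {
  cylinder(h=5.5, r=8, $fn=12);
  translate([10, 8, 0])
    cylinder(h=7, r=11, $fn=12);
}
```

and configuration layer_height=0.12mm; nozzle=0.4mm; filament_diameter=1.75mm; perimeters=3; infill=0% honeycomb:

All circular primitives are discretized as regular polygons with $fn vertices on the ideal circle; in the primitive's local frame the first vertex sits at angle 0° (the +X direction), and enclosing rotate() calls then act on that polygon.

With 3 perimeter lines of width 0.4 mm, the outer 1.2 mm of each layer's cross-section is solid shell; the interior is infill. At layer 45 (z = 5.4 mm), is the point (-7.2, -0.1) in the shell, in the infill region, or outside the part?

At z = 5.4 mm: the r=8 cylinder contributes a regular 12-gon of circumradius 8; the r=11 cylinder at (10, 8) contributes a regular 12-gon of circumradius 11; Taking the union: the regions partially overlap (shared area 52.40 mm²), so overlapping operands fuse into one piece — 1 connected region. Overall, the cross-section is a single solid region. The nearest boundary edge runs (-6.93, -4.00)→(-8.00, 0.00); distance from the point to it = 0.75 mm. The point is inside the cross-section, 0.75 mm from the nearest boundary — within the 1.2 mm shell band (3 × 0.4).

shell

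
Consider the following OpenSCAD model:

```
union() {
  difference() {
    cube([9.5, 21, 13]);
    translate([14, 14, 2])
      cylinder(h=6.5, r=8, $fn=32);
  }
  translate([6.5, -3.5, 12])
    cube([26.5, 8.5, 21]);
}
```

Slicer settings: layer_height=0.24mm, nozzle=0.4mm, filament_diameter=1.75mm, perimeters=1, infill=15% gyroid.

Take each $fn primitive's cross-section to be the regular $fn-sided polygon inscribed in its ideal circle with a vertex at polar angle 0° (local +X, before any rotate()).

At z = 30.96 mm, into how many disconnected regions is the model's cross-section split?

At z = 30.96 mm: the cube is not intersected at this z (z outside [0, 13]); the cylinder at (14, 14) is absent (z outside [2, 8.5]); Taking the first minus the rest: the first operand is absent here, so nothing remains; the cube at (6.5, -3.5) (footprint 26.5×8.5) is included at this height; Merging all regions: only the 26.5×8.5 cube at (6.5, -3.5) is present, so the union is just that shape — 1 connected region. The result has 1 disconnected region.

1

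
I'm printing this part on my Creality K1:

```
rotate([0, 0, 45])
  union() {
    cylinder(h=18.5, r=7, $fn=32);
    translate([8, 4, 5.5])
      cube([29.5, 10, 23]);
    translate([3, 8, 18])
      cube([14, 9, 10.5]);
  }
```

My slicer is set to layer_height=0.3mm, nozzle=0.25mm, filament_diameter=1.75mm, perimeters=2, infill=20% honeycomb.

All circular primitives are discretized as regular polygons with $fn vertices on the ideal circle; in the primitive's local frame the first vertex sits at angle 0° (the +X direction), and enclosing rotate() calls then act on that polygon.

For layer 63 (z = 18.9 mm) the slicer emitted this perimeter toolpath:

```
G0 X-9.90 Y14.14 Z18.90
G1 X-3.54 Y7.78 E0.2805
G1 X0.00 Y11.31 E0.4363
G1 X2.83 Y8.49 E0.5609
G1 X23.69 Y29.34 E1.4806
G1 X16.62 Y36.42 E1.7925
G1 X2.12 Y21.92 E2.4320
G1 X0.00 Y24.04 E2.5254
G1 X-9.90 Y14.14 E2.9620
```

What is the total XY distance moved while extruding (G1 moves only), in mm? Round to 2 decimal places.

94.99 mm

Sum the Euclidean lengths of each G1 segment: total = 94.99 mm.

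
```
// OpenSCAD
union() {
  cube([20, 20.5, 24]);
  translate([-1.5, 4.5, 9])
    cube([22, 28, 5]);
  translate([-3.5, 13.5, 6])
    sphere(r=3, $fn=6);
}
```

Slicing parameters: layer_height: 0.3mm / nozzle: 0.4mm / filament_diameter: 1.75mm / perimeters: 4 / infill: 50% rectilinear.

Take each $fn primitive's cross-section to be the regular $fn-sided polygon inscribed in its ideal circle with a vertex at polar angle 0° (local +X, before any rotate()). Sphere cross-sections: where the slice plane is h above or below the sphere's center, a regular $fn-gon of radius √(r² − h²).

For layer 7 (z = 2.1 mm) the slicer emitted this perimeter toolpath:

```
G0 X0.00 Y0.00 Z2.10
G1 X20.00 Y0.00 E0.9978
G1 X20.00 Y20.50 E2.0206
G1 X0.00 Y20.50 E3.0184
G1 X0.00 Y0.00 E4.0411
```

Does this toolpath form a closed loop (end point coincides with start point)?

Start point (G0): (0.00, 0.00). End point (last G1): the path returns to the start — closed.

yes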